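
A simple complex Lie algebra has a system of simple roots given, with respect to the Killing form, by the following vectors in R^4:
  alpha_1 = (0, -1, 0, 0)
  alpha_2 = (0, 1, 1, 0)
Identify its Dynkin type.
type B_2

Compute the Cartan integers a_ij = 2(alpha_i, alpha_j)/(alpha_j, alpha_j); the resulting 2x2 Cartan matrix is
[[2, -1], [-2, 2]].
The roots have two lengths (squared-length ratio 2:1); the short ones are alpha_{1}. The associated Dynkin diagram is a chain of 2 nodes with a double edge at one end; the terminal node there is the unique short simple root (B_2), so the type is B_2 (the algebra so(5)).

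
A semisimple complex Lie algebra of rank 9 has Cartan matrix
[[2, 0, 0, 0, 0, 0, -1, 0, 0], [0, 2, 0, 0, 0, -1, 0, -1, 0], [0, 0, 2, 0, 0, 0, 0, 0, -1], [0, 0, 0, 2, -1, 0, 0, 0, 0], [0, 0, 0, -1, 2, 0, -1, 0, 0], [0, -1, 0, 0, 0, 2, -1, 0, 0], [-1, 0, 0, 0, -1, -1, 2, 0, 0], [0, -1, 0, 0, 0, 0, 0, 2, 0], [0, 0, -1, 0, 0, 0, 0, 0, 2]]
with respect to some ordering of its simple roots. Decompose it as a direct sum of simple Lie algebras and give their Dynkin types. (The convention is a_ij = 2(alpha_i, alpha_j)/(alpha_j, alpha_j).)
A2 + E7

The diagram associated to this matrix has two connected components: the simple roots {alpha_3, alpha_9} form a chain of 2 nodes with single edges (A_2), and {alpha_1, alpha_2, alpha_4, alpha_5, alpha_6, alpha_7, alpha_8} form a chain of 6 nodes with one extra node attached to the third node from one end (E_7). A semisimple Lie algebra decomposes uniquely as the direct sum of simple ideals, one per connected component of its Dynkin diagram, so g ≅ A_2 ⊕ E_7 (dimension 8 + 133 = 141).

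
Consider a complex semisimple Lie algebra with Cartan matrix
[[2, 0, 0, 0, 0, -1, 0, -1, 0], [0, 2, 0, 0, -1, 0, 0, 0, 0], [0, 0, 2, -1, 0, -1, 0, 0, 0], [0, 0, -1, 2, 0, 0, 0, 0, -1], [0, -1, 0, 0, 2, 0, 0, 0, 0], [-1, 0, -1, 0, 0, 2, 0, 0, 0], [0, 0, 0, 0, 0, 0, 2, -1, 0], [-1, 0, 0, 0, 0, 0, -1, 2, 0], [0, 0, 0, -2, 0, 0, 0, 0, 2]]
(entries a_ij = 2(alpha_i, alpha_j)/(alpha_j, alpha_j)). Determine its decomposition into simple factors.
The diagram associated to this matrix has two connected components: the simple roots {alpha_2, alpha_5} form a chain of 2 nodes with single edges (A_2), and {alpha_1, alpha_3, alpha_4, alpha_6, alpha_7, alpha_8, alpha_9} form a chain of 7 nodes with a double edge at one end; the terminal node there is the unique long simple root (C_7). A semisimple Lie algebra decomposes uniquely as the direct sum of simple ideals, one per connected component of its Dynkin diagram, so g ≅ A_2 ⊕ C_7 (dimension 8 + 105 = 113).

A_2 (sl(3)) + C_7 (sp(14))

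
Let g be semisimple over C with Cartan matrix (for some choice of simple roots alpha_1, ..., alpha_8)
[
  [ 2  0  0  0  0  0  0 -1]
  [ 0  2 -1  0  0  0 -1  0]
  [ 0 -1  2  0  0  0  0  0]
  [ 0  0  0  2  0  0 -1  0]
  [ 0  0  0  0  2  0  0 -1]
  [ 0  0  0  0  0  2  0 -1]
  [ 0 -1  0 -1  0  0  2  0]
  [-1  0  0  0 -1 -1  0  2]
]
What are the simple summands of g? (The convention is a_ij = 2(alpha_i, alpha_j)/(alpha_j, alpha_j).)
The diagram associated to this matrix has two connected components: the simple roots {alpha_2, alpha_3, alpha_4, alpha_7} form a chain of 4 nodes with single edges (A_4), and {alpha_1, alpha_5, alpha_6, alpha_8} form a chain of 2 nodes with a fork of two nodes at one end (D_4). A semisimple Lie algebra decomposes uniquely as the direct sum of simple ideals, one per connected component of its Dynkin diagram, so g ≅ A_4 ⊕ D_4 (dimension 24 + 28 = 52).

A_4 (sl(5)) + D_4 (so(8))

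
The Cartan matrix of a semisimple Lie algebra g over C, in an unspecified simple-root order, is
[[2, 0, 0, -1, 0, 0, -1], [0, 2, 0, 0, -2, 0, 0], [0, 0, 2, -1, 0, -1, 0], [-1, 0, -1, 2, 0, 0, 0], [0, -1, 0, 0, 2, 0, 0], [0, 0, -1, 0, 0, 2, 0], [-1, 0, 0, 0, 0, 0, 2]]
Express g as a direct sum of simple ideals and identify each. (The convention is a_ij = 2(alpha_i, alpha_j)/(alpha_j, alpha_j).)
The diagram associated to this matrix has two connected components: the simple roots {alpha_1, alpha_3, alpha_4, alpha_6, alpha_7} form a chain of 5 nodes with single edges (A_5), and {alpha_2, alpha_5} form a chain of 2 nodes with a double edge at one end; the terminal node there is the unique short simple root (B_2). A semisimple Lie algebra decomposes uniquely as the direct sum of simple ideals, one per connected component of its Dynkin diagram, so g ≅ A_5 ⊕ B_2 (dimension 35 + 10 = 45).

type A_5 ⊕ type B_2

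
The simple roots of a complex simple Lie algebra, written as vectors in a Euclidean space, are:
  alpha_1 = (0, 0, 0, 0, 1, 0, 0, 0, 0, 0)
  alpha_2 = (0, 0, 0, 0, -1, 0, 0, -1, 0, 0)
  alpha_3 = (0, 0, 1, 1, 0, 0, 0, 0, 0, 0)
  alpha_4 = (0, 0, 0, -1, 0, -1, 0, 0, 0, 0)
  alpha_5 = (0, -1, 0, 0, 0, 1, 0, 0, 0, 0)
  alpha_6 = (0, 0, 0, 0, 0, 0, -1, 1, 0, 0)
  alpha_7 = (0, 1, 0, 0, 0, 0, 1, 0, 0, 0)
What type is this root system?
Compute the Cartan integers a_ij = 2(alpha_i, alpha_j)/(alpha_j, alpha_j); the resulting 7x7 Cartan matrix is
[[2, -1, 0, 0, 0, 0, 0], [-2, 2, 0, 0, 0, -1, 0], [0, 0, 2, -1, 0, 0, 0], [0, 0, -1, 2, -1, 0, 0], [0, 0, 0, -1, 2, 0, -1], [0, -1, 0, 0, 0, 2, -1], [0, 0, 0, 0, -1, -1, 2]].
The roots have two lengths (squared-length ratio 2:1); the short ones are alpha_{1}. The associated Dynkin diagram is a chain of 7 nodes with a double edge at one end; the terminal node there is the unique short simple root (B_7), so the type is B_7 (the algebra so(15)).

B_7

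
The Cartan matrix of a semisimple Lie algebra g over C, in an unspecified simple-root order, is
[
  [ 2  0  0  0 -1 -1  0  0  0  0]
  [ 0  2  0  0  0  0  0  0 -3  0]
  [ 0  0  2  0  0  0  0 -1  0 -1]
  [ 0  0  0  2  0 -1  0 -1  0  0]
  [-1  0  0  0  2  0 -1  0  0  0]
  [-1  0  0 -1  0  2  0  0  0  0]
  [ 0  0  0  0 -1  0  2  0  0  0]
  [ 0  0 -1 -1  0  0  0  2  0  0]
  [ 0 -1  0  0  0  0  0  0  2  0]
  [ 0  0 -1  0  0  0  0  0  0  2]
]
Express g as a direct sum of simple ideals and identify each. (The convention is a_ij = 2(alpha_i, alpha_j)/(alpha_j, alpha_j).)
A8 ⊕ G2

The diagram associated to this matrix has two connected components: the simple roots {alpha_1, alpha_3, alpha_4, alpha_5, alpha_6, alpha_7, alpha_8, alpha_10} form a chain of 8 nodes with single edges (A_8), and {alpha_2, alpha_9} form two nodes joined by a triple edge (G_2). A semisimple Lie algebra decomposes uniquely as the direct sum of simple ideals, one per connected component of its Dynkin diagram, so g ≅ A_8 ⊕ G_2 (dimension 80 + 14 = 94).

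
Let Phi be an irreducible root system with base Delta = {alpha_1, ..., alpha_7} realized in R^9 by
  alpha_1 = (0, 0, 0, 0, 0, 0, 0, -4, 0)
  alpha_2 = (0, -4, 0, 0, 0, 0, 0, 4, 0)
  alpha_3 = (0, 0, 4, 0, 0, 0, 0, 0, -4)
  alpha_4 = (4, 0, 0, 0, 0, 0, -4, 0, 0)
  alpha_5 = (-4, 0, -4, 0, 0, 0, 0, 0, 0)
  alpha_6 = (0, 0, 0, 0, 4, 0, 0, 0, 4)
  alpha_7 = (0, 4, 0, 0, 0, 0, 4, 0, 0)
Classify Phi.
type B_7

Compute the Cartan integers a_ij = 2(alpha_i, alpha_j)/(alpha_j, alpha_j); the resulting 7x7 Cartan matrix is
[[2, -1, 0, 0, 0, 0, 0], [-2, 2, 0, 0, 0, 0, -1], [0, 0, 2, 0, -1, -1, 0], [0, 0, 0, 2, -1, 0, -1], [0, 0, -1, -1, 2, 0, 0], [0, 0, -1, 0, 0, 2, 0], [0, -1, 0, -1, 0, 0, 2]].
The roots have two lengths (squared-length ratio 2:1); the short ones are alpha_{1}. The associated Dynkin diagram is a chain of 7 nodes with a double edge at one end; the terminal node there is the unique short simple root (B_7), so the type is B_7 (the algebra so(15)).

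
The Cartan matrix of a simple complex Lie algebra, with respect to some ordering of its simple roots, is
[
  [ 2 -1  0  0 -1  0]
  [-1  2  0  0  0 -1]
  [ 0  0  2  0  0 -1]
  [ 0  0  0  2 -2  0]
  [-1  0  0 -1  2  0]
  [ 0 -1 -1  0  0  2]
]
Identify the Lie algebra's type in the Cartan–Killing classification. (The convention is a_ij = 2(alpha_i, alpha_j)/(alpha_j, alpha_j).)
type C_6

The matrix has rank 6 with 2's on the diagonal. Reading the off-diagonal entries as Dynkin edges (a single edge where a_ij = a_ji = -1; a double or triple edge where a_ij * a_ji = 2 or 3), the diagram is a chain of 6 nodes with a double edge at one end; the terminal node there is the unique long simple root (C_6). One simple-root ordering that puts it in standard form is (alpha_3, alpha_6, alpha_2, alpha_1, alpha_5, alpha_4). So the algebra is type C_6, i.e. sp(12).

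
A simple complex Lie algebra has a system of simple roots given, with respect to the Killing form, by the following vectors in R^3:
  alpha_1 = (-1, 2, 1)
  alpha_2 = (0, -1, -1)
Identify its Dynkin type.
Compute the Cartan integers a_ij = 2(alpha_i, alpha_j)/(alpha_j, alpha_j); the resulting 2x2 Cartan matrix is
[[2, -3], [-1, 2]].
The roots have two lengths (squared-length ratio 3:1); the short ones are alpha_{2}. The associated Dynkin diagram is two nodes joined by a triple edge (G_2), so the type is G_2.

G2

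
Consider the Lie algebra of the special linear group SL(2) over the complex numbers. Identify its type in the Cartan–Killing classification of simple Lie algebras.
This is sl(2), which has dimension 2^2 - 1 = 3 and rank 2 - 1 = 1 (a Cartan subalgebra is the diagonal traceless matrices). In the classification of classical Lie algebras, the special linear algebra sl(n+1) has type A_n; here n = 1, so the Dynkin diagram is a chain of 1 nodes with single edges (A_1). Hence the type is A_1.

A_1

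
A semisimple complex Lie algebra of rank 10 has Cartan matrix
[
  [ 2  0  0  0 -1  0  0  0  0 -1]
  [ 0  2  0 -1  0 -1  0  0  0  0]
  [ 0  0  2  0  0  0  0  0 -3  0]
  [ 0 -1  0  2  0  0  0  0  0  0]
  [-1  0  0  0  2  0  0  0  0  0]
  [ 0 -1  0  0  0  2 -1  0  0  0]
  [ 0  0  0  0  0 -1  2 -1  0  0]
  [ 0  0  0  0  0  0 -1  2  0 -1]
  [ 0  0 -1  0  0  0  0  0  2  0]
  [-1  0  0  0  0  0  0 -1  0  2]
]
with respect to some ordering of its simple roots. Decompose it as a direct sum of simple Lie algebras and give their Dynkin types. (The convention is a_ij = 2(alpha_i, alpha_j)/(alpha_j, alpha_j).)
The diagram associated to this matrix has two connected components: the simple roots {alpha_1, alpha_2, alpha_4, alpha_5, alpha_6, alpha_7, alpha_8, alpha_10} form a chain of 8 nodes with single edges (A_8), and {alpha_3, alpha_9} form two nodes joined by a triple edge (G_2). A semisimple Lie algebra decomposes uniquely as the direct sum of simple ideals, one per connected component of its Dynkin diagram, so g ≅ A_8 ⊕ G_2 (dimension 80 + 14 = 94).

A8 ⊕ G2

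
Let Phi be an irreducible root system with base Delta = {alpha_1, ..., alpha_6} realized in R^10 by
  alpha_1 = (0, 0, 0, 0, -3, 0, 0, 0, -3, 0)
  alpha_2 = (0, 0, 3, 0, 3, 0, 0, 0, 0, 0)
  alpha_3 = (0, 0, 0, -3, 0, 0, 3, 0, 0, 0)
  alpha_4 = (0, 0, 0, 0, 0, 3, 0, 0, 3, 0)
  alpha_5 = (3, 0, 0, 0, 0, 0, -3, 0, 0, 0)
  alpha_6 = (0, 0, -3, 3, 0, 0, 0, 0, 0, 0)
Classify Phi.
Compute the Cartan integers a_ij = 2(alpha_i, alpha_j)/(alpha_j, alpha_j); the resulting 6x6 Cartan matrix is
[[2, -1, 0, -1, 0, 0], [-1, 2, 0, 0, 0, -1], [0, 0, 2, 0, -1, -1], [-1, 0, 0, 2, 0, 0], [0, 0, -1, 0, 2, 0], [0, -1, -1, 0, 0, 2]].
All simple roots have the same length, so the diagram is simply laced. The associated Dynkin diagram is a chain of 6 nodes with single edges (A_6), so the type is A_6 (the algebra sl(7)).

type A_6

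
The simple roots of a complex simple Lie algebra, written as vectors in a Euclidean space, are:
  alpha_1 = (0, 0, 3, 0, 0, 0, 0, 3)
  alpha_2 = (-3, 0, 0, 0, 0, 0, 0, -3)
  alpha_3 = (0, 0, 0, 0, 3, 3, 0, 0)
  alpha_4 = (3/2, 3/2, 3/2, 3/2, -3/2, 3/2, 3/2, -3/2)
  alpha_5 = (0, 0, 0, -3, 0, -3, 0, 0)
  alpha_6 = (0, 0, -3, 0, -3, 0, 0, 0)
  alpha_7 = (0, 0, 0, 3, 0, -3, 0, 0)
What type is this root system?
E_7

Compute the Cartan integers a_ij = 2(alpha_i, alpha_j)/(alpha_j, alpha_j); the resulting 7x7 Cartan matrix is
[[2, -1, 0, 0, 0, -1, 0], [-1, 2, 0, 0, 0, 0, 0], [0, 0, 2, 0, -1, -1, -1], [0, 0, 0, 2, -1, 0, 0], [0, 0, -1, -1, 2, 0, 0], [-1, 0, -1, 0, 0, 2, 0], [0, 0, -1, 0, 0, 0, 2]].
All simple roots have the same length, so the diagram is simply laced. The associated Dynkin diagram is a chain of 6 nodes with one extra node attached to the third node from one end (E_7), so the type is E_7.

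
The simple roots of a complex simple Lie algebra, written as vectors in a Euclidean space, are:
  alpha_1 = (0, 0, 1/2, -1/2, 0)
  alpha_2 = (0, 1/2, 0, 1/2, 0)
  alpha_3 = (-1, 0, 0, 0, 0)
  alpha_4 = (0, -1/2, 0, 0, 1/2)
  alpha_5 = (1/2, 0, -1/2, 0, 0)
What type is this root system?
C_5

Compute the Cartan integers a_ij = 2(alpha_i, alpha_j)/(alpha_j, alpha_j); the resulting 5x5 Cartan matrix is
[[2, -1, 0, 0, -1], [-1, 2, 0, -1, 0], [0, 0, 2, 0, -2], [0, -1, 0, 2, 0], [-1, 0, -1, 0, 2]].
The roots have two lengths (squared-length ratio 2:1); the short ones are alpha_{1,2,4,5}. The associated Dynkin diagram is a chain of 5 nodes with a double edge at one end; the terminal node there is the unique long simple root (C_5), so the type is C_5 (the algebra sp(10)).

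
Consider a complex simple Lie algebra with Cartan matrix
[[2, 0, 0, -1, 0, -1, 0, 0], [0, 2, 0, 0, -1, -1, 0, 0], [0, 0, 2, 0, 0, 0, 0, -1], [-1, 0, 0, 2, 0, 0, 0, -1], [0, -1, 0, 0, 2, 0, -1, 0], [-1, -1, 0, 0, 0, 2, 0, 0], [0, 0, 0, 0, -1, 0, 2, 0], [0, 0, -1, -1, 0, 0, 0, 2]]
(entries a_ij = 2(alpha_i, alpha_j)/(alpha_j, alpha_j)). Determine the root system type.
The matrix has rank 8 with 2's on the diagonal. Reading the off-diagonal entries as Dynkin edges (a single edge where a_ij = a_ji = -1; a double or triple edge where a_ij * a_ji = 2 or 3), the diagram is a chain of 8 nodes with single edges (A_8). One simple-root ordering that puts it in standard form is (alpha_7, alpha_5, alpha_2, alpha_6, alpha_1, alpha_4, alpha_8, alpha_3). So the algebra is type A_8, i.e. sl(9).

A_8 (sl(9))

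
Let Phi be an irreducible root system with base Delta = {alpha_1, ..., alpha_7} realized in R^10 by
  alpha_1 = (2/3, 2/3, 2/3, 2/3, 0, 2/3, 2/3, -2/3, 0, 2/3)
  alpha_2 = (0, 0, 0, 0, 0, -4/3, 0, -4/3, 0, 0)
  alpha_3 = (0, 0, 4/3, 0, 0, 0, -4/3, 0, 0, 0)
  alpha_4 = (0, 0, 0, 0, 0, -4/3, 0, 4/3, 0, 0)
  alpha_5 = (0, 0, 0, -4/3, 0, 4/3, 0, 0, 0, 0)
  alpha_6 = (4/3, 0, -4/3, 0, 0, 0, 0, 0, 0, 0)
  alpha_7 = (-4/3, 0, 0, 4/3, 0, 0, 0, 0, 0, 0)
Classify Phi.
Compute the Cartan integers a_ij = 2(alpha_i, alpha_j)/(alpha_j, alpha_j); the resulting 7x7 Cartan matrix is
[[2, 0, 0, -1, 0, 0, 0], [0, 2, 0, 0, -1, 0, 0], [0, 0, 2, 0, 0, -1, 0], [-1, 0, 0, 2, -1, 0, 0], [0, -1, 0, -1, 2, 0, -1], [0, 0, -1, 0, 0, 2, -1], [0, 0, 0, 0, -1, -1, 2]].
All simple roots have the same length, so the diagram is simply laced. The associated Dynkin diagram is a chain of 6 nodes with one extra node attached to the third node from one end (E_7), so the type is E_7.

E_7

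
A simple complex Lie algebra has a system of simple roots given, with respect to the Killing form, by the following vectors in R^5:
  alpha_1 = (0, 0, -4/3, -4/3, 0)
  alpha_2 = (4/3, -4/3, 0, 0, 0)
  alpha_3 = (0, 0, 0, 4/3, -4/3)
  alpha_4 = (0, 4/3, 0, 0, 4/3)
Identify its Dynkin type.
Compute the Cartan integers a_ij = 2(alpha_i, alpha_j)/(alpha_j, alpha_j); the resulting 4x4 Cartan matrix is
[[2, 0, -1, 0], [0, 2, 0, -1], [-1, 0, 2, -1], [0, -1, -1, 2]].
All simple roots have the same length, so the diagram is simply laced. The associated Dynkin diagram is a chain of 4 nodes with single edges (A_4), so the type is A_4 (the algebra sl(5)).

A_4 (sl(5))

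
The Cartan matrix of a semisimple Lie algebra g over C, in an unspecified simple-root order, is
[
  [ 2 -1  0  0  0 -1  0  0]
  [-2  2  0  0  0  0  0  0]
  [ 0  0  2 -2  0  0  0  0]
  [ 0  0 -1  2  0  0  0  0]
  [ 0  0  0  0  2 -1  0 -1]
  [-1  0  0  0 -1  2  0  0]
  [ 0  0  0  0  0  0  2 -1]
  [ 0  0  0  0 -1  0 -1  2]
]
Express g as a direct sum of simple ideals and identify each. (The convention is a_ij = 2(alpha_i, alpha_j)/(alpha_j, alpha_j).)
type B_2 + type C_6

The diagram associated to this matrix has two connected components: the simple roots {alpha_3, alpha_4} form a chain of 2 nodes with a double edge at one end; the terminal node there is the unique short simple root (B_2), and {alpha_1, alpha_2, alpha_5, alpha_6, alpha_7, alpha_8} form a chain of 6 nodes with a double edge at one end; the terminal node there is the unique long simple root (C_6). A semisimple Lie algebra decomposes uniquely as the direct sum of simple ideals, one per connected component of its Dynkin diagram, so g ≅ B_2 ⊕ C_6 (dimension 10 + 78 = 88).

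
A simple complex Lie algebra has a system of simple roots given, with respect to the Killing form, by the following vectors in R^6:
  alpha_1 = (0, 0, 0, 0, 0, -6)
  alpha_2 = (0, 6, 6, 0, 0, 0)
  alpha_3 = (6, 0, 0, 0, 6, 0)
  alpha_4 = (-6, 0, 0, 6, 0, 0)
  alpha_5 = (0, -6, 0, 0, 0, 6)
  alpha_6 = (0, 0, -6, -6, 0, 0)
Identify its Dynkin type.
B_6

Compute the Cartan integers a_ij = 2(alpha_i, alpha_j)/(alpha_j, alpha_j); the resulting 6x6 Cartan matrix is
[[2, 0, 0, 0, -1, 0], [0, 2, 0, 0, -1, -1], [0, 0, 2, -1, 0, 0], [0, 0, -1, 2, 0, -1], [-2, -1, 0, 0, 2, 0], [0, -1, 0, -1, 0, 2]].
The roots have two lengths (squared-length ratio 2:1); the short ones are alpha_{1}. The associated Dynkin diagram is a chain of 6 nodes with a double edge at one end; the terminal node there is the unique short simple root (B_6), so the type is B_6 (the algebra so(13)).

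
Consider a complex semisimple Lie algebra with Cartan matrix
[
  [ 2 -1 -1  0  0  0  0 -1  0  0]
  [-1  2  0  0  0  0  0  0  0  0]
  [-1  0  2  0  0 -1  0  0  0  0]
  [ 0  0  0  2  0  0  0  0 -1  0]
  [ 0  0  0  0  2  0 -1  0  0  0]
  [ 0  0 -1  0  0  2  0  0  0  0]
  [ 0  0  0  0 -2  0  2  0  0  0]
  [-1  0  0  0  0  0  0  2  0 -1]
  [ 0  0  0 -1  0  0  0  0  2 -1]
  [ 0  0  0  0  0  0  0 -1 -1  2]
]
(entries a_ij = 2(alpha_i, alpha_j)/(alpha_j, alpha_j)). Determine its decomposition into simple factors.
The diagram associated to this matrix has two connected components: the simple roots {alpha_5, alpha_7} form a chain of 2 nodes with a double edge at one end; the terminal node there is the unique short simple root (B_2), and {alpha_1, alpha_2, alpha_3, alpha_4, alpha_6, alpha_8, alpha_9, alpha_10} form a chain of 7 nodes with one extra node attached to the third node from one end (E_8). A semisimple Lie algebra decomposes uniquely as the direct sum of simple ideals, one per connected component of its Dynkin diagram, so g ≅ B_2 ⊕ E_8 (dimension 10 + 248 = 258).

B_2 (so(5)) + E_8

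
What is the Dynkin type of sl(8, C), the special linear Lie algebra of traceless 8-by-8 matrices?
A_7 (sl(8))

This is sl(8), which has dimension 8^2 - 1 = 63 and rank 8 - 1 = 7 (a Cartan subalgebra is the diagonal traceless matrices). In the classification of classical Lie algebras, the special linear algebra sl(n+1) has type A_n; here n = 7, so the Dynkin diagram is a chain of 7 nodes with single edges (A_7). Hence the type is A_7.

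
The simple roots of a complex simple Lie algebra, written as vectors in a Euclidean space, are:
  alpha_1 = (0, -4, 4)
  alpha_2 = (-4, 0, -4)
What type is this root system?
Compute the Cartan integers a_ij = 2(alpha_i, alpha_j)/(alpha_j, alpha_j); the resulting 2x2 Cartan matrix is
[[2, -1], [-1, 2]].
All simple roots have the same length, so the diagram is simply laced. The associated Dynkin diagram is a chain of 2 nodes with single edges (A_2), so the type is A_2 (the algebra sl(3)).

A2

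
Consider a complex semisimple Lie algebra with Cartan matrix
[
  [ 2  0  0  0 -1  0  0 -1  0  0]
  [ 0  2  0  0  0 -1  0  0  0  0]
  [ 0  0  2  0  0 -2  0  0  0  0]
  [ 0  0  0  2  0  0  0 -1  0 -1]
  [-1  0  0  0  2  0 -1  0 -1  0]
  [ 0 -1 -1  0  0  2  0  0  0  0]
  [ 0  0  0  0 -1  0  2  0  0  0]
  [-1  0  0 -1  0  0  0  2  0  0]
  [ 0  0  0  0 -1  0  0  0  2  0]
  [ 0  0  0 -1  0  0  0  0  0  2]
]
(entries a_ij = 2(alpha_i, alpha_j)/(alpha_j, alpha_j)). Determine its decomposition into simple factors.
The diagram associated to this matrix has two connected components: the simple roots {alpha_2, alpha_3, alpha_6} form a chain of 3 nodes with a double edge at one end; the terminal node there is the unique long simple root (C_3), and {alpha_1, alpha_4, alpha_5, alpha_7, alpha_8, alpha_9, alpha_10} form a chain of 5 nodes with a fork of two nodes at one end (D_7). A semisimple Lie algebra decomposes uniquely as the direct sum of simple ideals, one per connected component of its Dynkin diagram, so g ≅ C_3 ⊕ D_7 (dimension 21 + 91 = 112).

C_3 (sp(6)) ⊕ D_7 (so(14))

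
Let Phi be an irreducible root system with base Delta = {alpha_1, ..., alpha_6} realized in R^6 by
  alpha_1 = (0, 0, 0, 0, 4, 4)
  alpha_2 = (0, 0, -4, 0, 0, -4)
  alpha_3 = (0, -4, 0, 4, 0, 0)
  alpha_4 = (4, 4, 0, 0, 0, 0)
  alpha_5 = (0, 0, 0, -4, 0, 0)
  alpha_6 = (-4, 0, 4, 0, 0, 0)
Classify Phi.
B6

Compute the Cartan integers a_ij = 2(alpha_i, alpha_j)/(alpha_j, alpha_j); the resulting 6x6 Cartan matrix is
[[2, -1, 0, 0, 0, 0], [-1, 2, 0, 0, 0, -1], [0, 0, 2, -1, -2, 0], [0, 0, -1, 2, 0, -1], [0, 0, -1, 0, 2, 0], [0, -1, 0, -1, 0, 2]].
The roots have two lengths (squared-length ratio 2:1); the short ones are alpha_{5}. The associated Dynkin diagram is a chain of 6 nodes with a double edge at one end; the terminal node there is the unique short simple root (B_6), so the type is B_6 (the algebra so(13)).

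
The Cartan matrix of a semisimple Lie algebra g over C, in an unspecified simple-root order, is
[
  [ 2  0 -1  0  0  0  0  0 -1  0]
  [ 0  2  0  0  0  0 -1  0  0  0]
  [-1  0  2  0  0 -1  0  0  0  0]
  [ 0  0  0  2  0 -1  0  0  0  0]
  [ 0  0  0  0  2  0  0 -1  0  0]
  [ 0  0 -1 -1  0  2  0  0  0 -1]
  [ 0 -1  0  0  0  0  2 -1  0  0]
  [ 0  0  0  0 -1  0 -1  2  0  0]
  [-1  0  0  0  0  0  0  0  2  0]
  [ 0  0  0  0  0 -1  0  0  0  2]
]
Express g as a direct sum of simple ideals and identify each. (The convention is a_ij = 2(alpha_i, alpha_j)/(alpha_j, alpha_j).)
A_4 (sl(5)) + D_6 (so(12))

The diagram associated to this matrix has two connected components: the simple roots {alpha_2, alpha_5, alpha_7, alpha_8} form a chain of 4 nodes with single edges (A_4), and {alpha_1, alpha_3, alpha_4, alpha_6, alpha_9, alpha_10} form a chain of 4 nodes with a fork of two nodes at one end (D_6). A semisimple Lie algebra decomposes uniquely as the direct sum of simple ideals, one per connected component of its Dynkin diagram, so g ≅ A_4 ⊕ D_6 (dimension 24 + 66 = 90).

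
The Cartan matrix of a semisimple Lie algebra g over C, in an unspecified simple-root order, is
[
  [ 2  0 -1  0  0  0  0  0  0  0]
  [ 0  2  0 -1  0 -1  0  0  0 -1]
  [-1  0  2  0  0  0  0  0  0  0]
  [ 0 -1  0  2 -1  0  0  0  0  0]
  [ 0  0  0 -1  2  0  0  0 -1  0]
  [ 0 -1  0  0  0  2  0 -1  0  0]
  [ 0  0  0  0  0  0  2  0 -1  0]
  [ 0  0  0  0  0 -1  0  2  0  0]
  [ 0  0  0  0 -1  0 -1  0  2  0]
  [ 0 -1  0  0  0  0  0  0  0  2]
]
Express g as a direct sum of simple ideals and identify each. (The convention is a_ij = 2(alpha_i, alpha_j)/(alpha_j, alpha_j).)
The diagram associated to this matrix has two connected components: the simple roots {alpha_1, alpha_3} form a chain of 2 nodes with single edges (A_2), and {alpha_2, alpha_4, alpha_5, alpha_6, alpha_7, alpha_8, alpha_9, alpha_10} form a chain of 7 nodes with one extra node attached to the third node from one end (E_8). A semisimple Lie algebra decomposes uniquely as the direct sum of simple ideals, one per connected component of its Dynkin diagram, so g ≅ A_2 ⊕ E_8 (dimension 8 + 248 = 256).

A_2 + E_8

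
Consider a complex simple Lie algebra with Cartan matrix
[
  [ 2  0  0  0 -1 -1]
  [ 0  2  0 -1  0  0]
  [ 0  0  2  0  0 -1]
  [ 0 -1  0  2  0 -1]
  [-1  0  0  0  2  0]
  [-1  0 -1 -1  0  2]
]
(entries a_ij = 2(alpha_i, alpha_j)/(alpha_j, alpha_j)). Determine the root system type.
type E_6

The matrix has rank 6 with 2's on the diagonal. Reading the off-diagonal entries as Dynkin edges (a single edge where a_ij = a_ji = -1; a double or triple edge where a_ij * a_ji = 2 or 3), the diagram is a chain of 5 nodes with one extra node attached to the third node from one end (E_6). One simple-root ordering that puts it in standard form is (alpha_2, alpha_3, alpha_4, alpha_6, alpha_1, alpha_5). So the algebra is type E_6.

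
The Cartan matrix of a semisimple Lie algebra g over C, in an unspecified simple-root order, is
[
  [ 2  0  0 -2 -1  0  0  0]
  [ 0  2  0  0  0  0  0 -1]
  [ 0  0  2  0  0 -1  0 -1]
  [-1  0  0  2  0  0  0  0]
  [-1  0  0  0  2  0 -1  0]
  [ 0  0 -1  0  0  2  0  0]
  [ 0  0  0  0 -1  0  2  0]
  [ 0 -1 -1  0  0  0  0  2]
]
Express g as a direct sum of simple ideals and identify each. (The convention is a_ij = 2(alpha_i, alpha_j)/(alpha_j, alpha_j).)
A4 ⊕ B4

The diagram associated to this matrix has two connected components: the simple roots {alpha_2, alpha_3, alpha_6, alpha_8} form a chain of 4 nodes with single edges (A_4), and {alpha_1, alpha_4, alpha_5, alpha_7} form a chain of 4 nodes with a double edge at one end; the terminal node there is the unique short simple root (B_4). A semisimple Lie algebra decomposes uniquely as the direct sum of simple ideals, one per connected component of its Dynkin diagram, so g ≅ A_4 ⊕ B_4 (dimension 24 + 36 = 60).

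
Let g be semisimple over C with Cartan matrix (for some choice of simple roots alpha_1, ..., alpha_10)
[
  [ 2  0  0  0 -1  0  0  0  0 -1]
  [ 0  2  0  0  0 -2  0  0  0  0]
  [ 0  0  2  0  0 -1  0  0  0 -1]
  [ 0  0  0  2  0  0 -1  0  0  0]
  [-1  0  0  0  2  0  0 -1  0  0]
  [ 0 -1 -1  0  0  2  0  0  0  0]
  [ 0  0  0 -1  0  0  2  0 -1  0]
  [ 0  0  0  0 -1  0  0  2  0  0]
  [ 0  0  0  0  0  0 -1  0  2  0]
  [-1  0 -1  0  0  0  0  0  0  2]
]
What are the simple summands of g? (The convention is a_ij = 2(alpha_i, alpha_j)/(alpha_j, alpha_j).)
A_3 + C_7

The diagram associated to this matrix has two connected components: the simple roots {alpha_4, alpha_7, alpha_9} form a chain of 3 nodes with single edges (A_3), and {alpha_1, alpha_2, alpha_3, alpha_5, alpha_6, alpha_8, alpha_10} form a chain of 7 nodes with a double edge at one end; the terminal node there is the unique long simple root (C_7). A semisimple Lie algebra decomposes uniquely as the direct sum of simple ideals, one per connected component of its Dynkin diagram, so g ≅ A_3 ⊕ C_7 (dimension 15 + 105 = 120).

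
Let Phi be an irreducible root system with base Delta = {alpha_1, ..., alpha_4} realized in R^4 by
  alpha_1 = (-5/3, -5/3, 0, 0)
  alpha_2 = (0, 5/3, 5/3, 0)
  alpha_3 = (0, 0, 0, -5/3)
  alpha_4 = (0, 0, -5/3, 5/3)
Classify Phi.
B_4

Compute the Cartan integers a_ij = 2(alpha_i, alpha_j)/(alpha_j, alpha_j); the resulting 4x4 Cartan matrix is
[[2, -1, 0, 0], [-1, 2, 0, -1], [0, 0, 2, -1], [0, -1, -2, 2]].
The roots have two lengths (squared-length ratio 2:1); the short ones are alpha_{3}. The associated Dynkin diagram is a chain of 4 nodes with a double edge at one end; the terminal node there is the unique short simple root (B_4), so the type is B_4 (the algebra so(9)).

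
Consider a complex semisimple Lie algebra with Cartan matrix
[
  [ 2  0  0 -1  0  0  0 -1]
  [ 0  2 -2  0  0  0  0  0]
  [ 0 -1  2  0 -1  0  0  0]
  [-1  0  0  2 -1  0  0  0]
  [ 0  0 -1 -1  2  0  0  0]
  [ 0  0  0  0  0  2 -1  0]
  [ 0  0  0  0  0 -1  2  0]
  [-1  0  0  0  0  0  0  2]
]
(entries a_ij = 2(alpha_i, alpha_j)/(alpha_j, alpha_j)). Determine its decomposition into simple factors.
The diagram associated to this matrix has two connected components: the simple roots {alpha_6, alpha_7} form a chain of 2 nodes with single edges (A_2), and {alpha_1, alpha_2, alpha_3, alpha_4, alpha_5, alpha_8} form a chain of 6 nodes with a double edge at one end; the terminal node there is the unique long simple root (C_6). A semisimple Lie algebra decomposes uniquely as the direct sum of simple ideals, one per connected component of its Dynkin diagram, so g ≅ A_2 ⊕ C_6 (dimension 8 + 78 = 86).

type A_2 ⊕ type C_6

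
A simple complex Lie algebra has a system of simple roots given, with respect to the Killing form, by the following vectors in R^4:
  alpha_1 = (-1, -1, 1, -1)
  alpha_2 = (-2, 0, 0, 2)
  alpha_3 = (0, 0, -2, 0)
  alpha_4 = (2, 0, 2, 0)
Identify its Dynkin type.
Compute the Cartan integers a_ij = 2(alpha_i, alpha_j)/(alpha_j, alpha_j); the resulting 4x4 Cartan matrix is
[[2, 0, -1, 0], [0, 2, 0, -1], [-1, 0, 2, -1], [0, -1, -2, 2]].
The roots have two lengths (squared-length ratio 2:1); the short ones are alpha_{1,3}. The associated Dynkin diagram is a chain of 4 nodes with a double edge between the middle two (F_4), so the type is F_4.

F_4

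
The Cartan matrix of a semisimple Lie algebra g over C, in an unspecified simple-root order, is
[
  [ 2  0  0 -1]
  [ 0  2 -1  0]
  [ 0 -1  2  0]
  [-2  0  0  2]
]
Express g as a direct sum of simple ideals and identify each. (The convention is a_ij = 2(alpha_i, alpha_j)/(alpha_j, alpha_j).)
The diagram associated to this matrix has two connected components: the simple roots {alpha_2, alpha_3} form a chain of 2 nodes with single edges (A_2), and {alpha_1, alpha_4} form a chain of 2 nodes with a double edge at one end; the terminal node there is the unique short simple root (B_2). A semisimple Lie algebra decomposes uniquely as the direct sum of simple ideals, one per connected component of its Dynkin diagram, so g ≅ A_2 ⊕ B_2 (dimension 8 + 10 = 18).

type A_2 + type B_2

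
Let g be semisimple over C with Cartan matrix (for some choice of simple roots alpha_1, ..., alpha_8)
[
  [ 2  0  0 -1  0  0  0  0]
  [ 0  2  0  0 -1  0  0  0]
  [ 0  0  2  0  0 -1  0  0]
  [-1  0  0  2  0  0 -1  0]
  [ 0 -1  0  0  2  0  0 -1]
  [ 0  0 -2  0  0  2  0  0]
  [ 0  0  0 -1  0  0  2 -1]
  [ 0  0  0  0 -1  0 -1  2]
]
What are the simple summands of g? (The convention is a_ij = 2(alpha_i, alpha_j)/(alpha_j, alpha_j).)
The diagram associated to this matrix has two connected components: the simple roots {alpha_1, alpha_2, alpha_4, alpha_5, alpha_7, alpha_8} form a chain of 6 nodes with single edges (A_6), and {alpha_3, alpha_6} form a chain of 2 nodes with a double edge at one end; the terminal node there is the unique short simple root (B_2). A semisimple Lie algebra decomposes uniquely as the direct sum of simple ideals, one per connected component of its Dynkin diagram, so g ≅ A_6 ⊕ B_2 (dimension 48 + 10 = 58).

A_6 (sl(7)) ⊕ B_2 (so(5))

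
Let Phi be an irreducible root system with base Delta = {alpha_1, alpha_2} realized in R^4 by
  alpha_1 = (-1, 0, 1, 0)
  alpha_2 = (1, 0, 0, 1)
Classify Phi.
Compute the Cartan integers a_ij = 2(alpha_i, alpha_j)/(alpha_j, alpha_j); the resulting 2x2 Cartan matrix is
[[2, -1], [-1, 2]].
All simple roots have the same length, so the diagram is simply laced. The associated Dynkin diagram is a chain of 2 nodes with single edges (A_2), so the type is A_2 (the algebra sl(3)).

A_2 (sl(3))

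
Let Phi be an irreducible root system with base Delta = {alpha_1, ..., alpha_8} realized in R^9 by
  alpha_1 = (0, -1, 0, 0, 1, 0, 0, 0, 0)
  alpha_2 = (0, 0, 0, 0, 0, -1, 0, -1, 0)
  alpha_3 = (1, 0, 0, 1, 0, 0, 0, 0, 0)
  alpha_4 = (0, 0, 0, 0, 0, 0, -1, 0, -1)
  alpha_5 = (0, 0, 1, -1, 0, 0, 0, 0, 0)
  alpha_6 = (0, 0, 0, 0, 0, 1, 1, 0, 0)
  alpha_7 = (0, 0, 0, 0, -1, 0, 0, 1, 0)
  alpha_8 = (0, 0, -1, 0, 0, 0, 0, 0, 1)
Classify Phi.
A8

Compute the Cartan integers a_ij = 2(alpha_i, alpha_j)/(alpha_j, alpha_j); the resulting 8x8 Cartan matrix is
[[2, 0, 0, 0, 0, 0, -1, 0], [0, 2, 0, 0, 0, -1, -1, 0], [0, 0, 2, 0, -1, 0, 0, 0], [0, 0, 0, 2, 0, -1, 0, -1], [0, 0, -1, 0, 2, 0, 0, -1], [0, -1, 0, -1, 0, 2, 0, 0], [-1, -1, 0, 0, 0, 0, 2, 0], [0, 0, 0, -1, -1, 0, 0, 2]].
All simple roots have the same length, so the diagram is simply laced. The associated Dynkin diagram is a chain of 8 nodes with single edges (A_8), so the type is A_8 (the algebra sl(9)).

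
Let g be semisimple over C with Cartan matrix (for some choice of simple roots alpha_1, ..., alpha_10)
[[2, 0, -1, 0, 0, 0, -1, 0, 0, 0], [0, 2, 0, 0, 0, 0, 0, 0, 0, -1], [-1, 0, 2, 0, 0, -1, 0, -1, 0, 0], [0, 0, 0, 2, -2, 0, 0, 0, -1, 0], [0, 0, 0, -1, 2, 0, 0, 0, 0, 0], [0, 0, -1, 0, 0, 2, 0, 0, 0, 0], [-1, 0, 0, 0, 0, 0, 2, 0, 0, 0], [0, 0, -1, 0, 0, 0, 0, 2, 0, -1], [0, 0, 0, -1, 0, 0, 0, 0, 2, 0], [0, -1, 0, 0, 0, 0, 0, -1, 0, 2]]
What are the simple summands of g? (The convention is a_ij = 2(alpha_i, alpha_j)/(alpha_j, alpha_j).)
The diagram associated to this matrix has two connected components: the simple roots {alpha_4, alpha_5, alpha_9} form a chain of 3 nodes with a double edge at one end; the terminal node there is the unique short simple root (B_3), and {alpha_1, alpha_2, alpha_3, alpha_6, alpha_7, alpha_8, alpha_10} form a chain of 6 nodes with one extra node attached to the third node from one end (E_7). A semisimple Lie algebra decomposes uniquely as the direct sum of simple ideals, one per connected component of its Dynkin diagram, so g ≅ B_3 ⊕ E_7 (dimension 21 + 133 = 154).

B_3 (so(7)) ⊕ E_7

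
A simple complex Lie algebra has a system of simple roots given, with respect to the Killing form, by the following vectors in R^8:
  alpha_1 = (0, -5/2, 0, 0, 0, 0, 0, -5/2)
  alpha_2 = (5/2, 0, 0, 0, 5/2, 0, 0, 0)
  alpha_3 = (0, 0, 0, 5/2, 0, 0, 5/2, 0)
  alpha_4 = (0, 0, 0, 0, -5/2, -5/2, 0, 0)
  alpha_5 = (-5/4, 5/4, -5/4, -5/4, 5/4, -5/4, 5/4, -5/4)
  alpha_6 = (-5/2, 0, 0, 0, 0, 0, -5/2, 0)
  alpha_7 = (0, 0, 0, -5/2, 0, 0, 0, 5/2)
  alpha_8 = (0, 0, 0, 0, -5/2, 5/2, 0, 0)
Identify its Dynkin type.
Compute the Cartan integers a_ij = 2(alpha_i, alpha_j)/(alpha_j, alpha_j); the resulting 8x8 Cartan matrix is
[[2, 0, 0, 0, 0, 0, -1, 0], [0, 2, 0, -1, 0, -1, 0, -1], [0, 0, 2, 0, 0, -1, -1, 0], [0, -1, 0, 2, 0, 0, 0, 0], [0, 0, 0, 0, 2, 0, 0, -1], [0, -1, -1, 0, 0, 2, 0, 0], [-1, 0, -1, 0, 0, 0, 2, 0], [0, -1, 0, 0, -1, 0, 0, 2]].
All simple roots have the same length, so the diagram is simply laced. The associated Dynkin diagram is a chain of 7 nodes with one extra node attached to the third node from one end (E_8), so the type is E_8.

E_8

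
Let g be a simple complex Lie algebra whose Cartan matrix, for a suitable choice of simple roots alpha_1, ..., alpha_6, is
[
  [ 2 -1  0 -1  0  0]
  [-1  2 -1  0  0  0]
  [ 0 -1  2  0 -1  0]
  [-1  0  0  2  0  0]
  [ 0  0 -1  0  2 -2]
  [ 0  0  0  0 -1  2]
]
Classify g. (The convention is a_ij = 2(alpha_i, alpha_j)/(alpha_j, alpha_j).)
B_6

The matrix has rank 6 with 2's on the diagonal. Reading the off-diagonal entries as Dynkin edges (a single edge where a_ij = a_ji = -1; a double or triple edge where a_ij * a_ji = 2 or 3), the diagram is a chain of 6 nodes with a double edge at one end; the terminal node there is the unique short simple root (B_6). One simple-root ordering that puts it in standard form is (alpha_4, alpha_1, alpha_2, alpha_3, alpha_5, alpha_6). So the algebra is type B_6, i.e. so(13).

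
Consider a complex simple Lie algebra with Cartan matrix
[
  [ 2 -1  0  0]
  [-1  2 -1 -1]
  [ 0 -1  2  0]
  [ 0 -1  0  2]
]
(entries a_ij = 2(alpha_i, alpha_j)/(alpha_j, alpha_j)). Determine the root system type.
type D_4

The matrix has rank 4 with 2's on the diagonal. Reading the off-diagonal entries as Dynkin edges (a single edge where a_ij = a_ji = -1; a double or triple edge where a_ij * a_ji = 2 or 3), the diagram is a chain of 2 nodes with a fork of two nodes at one end (D_4). One simple-root ordering that puts it in standard form is (alpha_3, alpha_2, alpha_1, alpha_4). So the algebra is type D_4, i.e. so(8).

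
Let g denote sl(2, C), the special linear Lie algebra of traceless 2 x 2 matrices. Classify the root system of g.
This is sl(2), which has dimension 2^2 - 1 = 3 and rank 2 - 1 = 1 (a Cartan subalgebra is the diagonal traceless matrices). In the classification of classical Lie algebras, the special linear algebra sl(n+1) has type A_n; here n = 1, so the Dynkin diagram is a chain of 1 nodes with single edges (A_1). Hence the type is A_1.

A1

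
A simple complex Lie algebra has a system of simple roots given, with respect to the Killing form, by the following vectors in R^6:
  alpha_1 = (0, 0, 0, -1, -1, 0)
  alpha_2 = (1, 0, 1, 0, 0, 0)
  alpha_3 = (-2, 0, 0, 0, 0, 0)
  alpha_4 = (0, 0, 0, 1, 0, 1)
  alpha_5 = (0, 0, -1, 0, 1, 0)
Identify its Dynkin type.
C_5 (sp(10))

Compute the Cartan integers a_ij = 2(alpha_i, alpha_j)/(alpha_j, alpha_j); the resulting 5x5 Cartan matrix is
[[2, 0, 0, -1, -1], [0, 2, -1, 0, -1], [0, -2, 2, 0, 0], [-1, 0, 0, 2, 0], [-1, -1, 0, 0, 2]].
The roots have two lengths (squared-length ratio 2:1); the short ones are alpha_{1,2,4,5}. The associated Dynkin diagram is a chain of 5 nodes with a double edge at one end; the terminal node there is the unique long simple root (C_5), so the type is C_5 (the algebra sp(10)).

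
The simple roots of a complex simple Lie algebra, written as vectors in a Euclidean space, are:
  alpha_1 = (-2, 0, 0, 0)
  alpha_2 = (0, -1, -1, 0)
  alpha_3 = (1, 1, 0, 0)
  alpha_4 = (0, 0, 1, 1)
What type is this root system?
Compute the Cartan integers a_ij = 2(alpha_i, alpha_j)/(alpha_j, alpha_j); the resulting 4x4 Cartan matrix is
[[2, 0, -2, 0], [0, 2, -1, -1], [-1, -1, 2, 0], [0, -1, 0, 2]].
The roots have two lengths (squared-length ratio 2:1); the short ones are alpha_{2,3,4}. The associated Dynkin diagram is a chain of 4 nodes with a double edge at one end; the terminal node there is the unique long simple root (C_4), so the type is C_4 (the algebra sp(8)).

C4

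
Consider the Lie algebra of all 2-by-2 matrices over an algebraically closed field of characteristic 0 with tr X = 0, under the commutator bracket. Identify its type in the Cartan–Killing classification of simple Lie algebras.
This is sl(2), which has dimension 2^2 - 1 = 3 and rank 2 - 1 = 1 (a Cartan subalgebra is the diagonal traceless matrices). In the classification of classical Lie algebras, the special linear algebra sl(n+1) has type A_n; here n = 1, so the Dynkin diagram is a chain of 1 nodes with single edges (A_1). Hence the type is A_1.

A1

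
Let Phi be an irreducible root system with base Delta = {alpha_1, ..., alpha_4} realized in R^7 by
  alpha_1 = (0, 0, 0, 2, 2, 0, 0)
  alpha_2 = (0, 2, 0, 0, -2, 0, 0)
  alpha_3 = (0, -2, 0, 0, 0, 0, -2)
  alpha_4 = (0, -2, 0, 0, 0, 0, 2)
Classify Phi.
Compute the Cartan integers a_ij = 2(alpha_i, alpha_j)/(alpha_j, alpha_j); the resulting 4x4 Cartan matrix is
[[2, -1, 0, 0], [-1, 2, -1, -1], [0, -1, 2, 0], [0, -1, 0, 2]].
All simple roots have the same length, so the diagram is simply laced. The associated Dynkin diagram is a chain of 2 nodes with a fork of two nodes at one end (D_4), so the type is D_4 (the algebra so(8)).

type D_4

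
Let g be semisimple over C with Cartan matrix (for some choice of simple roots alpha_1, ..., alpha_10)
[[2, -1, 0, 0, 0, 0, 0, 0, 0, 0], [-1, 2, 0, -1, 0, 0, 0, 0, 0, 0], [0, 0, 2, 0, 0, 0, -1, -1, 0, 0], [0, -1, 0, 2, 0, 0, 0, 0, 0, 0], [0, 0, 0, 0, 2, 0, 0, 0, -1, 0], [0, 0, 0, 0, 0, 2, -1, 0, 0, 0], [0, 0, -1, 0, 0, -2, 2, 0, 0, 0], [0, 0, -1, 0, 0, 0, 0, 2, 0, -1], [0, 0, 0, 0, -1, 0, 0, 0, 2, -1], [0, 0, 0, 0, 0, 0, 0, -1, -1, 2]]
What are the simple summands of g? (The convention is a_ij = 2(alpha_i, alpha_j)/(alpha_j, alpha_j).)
The diagram associated to this matrix has two connected components: the simple roots {alpha_1, alpha_2, alpha_4} form a chain of 3 nodes with single edges (A_3), and {alpha_3, alpha_5, alpha_6, alpha_7, alpha_8, alpha_9, alpha_10} form a chain of 7 nodes with a double edge at one end; the terminal node there is the unique short simple root (B_7). A semisimple Lie algebra decomposes uniquely as the direct sum of simple ideals, one per connected component of its Dynkin diagram, so g ≅ A_3 ⊕ B_7 (dimension 15 + 105 = 120).

A_3 + B_7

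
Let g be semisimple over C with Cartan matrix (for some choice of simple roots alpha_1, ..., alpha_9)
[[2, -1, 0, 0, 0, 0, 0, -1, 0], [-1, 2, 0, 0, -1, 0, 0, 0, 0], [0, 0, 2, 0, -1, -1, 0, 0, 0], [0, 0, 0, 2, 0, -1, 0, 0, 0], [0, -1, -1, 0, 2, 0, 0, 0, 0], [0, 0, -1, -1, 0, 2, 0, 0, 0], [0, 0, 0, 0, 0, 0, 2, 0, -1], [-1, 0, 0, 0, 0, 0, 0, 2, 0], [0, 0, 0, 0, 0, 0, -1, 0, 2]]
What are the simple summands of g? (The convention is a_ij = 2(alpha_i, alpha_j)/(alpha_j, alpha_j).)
type A_2 ⊕ type A_7

The diagram associated to this matrix has two connected components: the simple roots {alpha_7, alpha_9} form a chain of 2 nodes with single edges (A_2), and {alpha_1, alpha_2, alpha_3, alpha_4, alpha_5, alpha_6, alpha_8} form a chain of 7 nodes with single edges (A_7). A semisimple Lie algebra decomposes uniquely as the direct sum of simple ideals, one per connected component of its Dynkin diagram, so g ≅ A_2 ⊕ A_7 (dimension 8 + 63 = 71).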